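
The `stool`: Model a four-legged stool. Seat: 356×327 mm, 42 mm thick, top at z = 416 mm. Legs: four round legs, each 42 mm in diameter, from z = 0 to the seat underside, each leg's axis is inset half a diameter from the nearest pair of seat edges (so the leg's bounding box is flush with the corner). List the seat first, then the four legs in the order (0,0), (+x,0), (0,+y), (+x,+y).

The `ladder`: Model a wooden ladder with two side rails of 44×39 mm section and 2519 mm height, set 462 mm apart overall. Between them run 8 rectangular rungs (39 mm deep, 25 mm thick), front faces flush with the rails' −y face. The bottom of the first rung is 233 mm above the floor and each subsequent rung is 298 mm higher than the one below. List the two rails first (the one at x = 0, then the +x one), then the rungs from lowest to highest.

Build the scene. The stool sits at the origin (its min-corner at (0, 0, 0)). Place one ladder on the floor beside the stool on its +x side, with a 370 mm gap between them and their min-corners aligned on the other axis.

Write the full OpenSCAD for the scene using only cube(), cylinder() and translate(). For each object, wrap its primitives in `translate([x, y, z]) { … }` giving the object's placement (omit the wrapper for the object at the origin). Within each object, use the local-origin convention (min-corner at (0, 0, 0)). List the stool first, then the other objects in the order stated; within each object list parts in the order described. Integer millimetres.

translate([0, 0, 374]) cube([356, 327, 42]);
translate([21, 21, 0]) cylinder(h = 374, r = 21);
translate([335, 21, 0]) cylinder(h = 374, r = 21);
translate([21, 306, 0]) cylinder(h = 374, r = 21);
translate([335, 306, 0]) cylinder(h = 374, r = 21);
translate([726, 0, 0]) {
  cube([44, 39, 2519]);
  translate([418, 0, 0]) cube([44, 39, 2519]);
  translate([44, 0, 233]) cube([374, 39, 25]);
  translate([44, 0, 531]) cube([374, 39, 25]);
  translate([44, 0, 829]) cube([374, 39, 25]);
  translate([44, 0, 1127]) cube([374, 39, 25]);
  translate([44, 0, 1425]) cube([374, 39, 25]);
  translate([44, 0, 1723]) cube([374, 39, 25]);
  translate([44, 0, 2021]) cube([374, 39, 25]);
  translate([44, 0, 2319]) cube([374, 39, 25]);
}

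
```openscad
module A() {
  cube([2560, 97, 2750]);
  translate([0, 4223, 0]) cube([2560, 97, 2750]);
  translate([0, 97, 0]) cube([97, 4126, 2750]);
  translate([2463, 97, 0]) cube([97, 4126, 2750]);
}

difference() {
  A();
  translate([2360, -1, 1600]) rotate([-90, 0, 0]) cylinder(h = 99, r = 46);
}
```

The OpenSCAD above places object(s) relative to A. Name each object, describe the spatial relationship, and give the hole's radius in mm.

A is a house frame. The house frame has a circular hole through its front wall. The hole's radius is 46 mm.

The subtracted cylinder has r = 46 mm.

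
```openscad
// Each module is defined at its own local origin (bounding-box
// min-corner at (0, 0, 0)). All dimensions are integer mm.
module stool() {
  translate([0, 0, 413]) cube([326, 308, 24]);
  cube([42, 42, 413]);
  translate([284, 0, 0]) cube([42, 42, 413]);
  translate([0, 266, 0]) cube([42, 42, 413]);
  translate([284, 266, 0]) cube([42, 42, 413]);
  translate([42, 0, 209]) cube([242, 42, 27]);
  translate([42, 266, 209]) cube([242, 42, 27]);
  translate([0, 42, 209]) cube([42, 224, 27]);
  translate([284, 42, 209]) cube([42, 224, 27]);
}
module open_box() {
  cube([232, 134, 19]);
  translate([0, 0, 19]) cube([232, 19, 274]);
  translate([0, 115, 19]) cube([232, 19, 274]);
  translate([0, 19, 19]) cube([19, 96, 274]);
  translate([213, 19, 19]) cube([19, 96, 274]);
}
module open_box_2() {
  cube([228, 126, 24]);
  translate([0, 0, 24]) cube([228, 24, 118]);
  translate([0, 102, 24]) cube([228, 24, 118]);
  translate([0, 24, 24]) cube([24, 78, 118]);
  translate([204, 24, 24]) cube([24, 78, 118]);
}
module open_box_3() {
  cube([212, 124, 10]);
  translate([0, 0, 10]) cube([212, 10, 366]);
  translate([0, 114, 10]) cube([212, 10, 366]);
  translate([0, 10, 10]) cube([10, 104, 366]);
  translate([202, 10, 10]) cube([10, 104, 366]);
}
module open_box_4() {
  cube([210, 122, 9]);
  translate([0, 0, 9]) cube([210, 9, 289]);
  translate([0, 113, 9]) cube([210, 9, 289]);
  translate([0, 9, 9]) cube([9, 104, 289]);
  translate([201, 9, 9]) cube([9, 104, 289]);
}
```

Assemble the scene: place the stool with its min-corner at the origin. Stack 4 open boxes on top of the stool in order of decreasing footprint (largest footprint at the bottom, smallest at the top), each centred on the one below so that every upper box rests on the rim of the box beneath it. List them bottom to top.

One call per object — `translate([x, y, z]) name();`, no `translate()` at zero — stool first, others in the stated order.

stool();
translate([47, 87, 437]) open_box();
translate([49, 91, 730]) open_box_2();
translate([57, 92, 872]) open_box_3();
translate([58, 93, 1248]) open_box_4();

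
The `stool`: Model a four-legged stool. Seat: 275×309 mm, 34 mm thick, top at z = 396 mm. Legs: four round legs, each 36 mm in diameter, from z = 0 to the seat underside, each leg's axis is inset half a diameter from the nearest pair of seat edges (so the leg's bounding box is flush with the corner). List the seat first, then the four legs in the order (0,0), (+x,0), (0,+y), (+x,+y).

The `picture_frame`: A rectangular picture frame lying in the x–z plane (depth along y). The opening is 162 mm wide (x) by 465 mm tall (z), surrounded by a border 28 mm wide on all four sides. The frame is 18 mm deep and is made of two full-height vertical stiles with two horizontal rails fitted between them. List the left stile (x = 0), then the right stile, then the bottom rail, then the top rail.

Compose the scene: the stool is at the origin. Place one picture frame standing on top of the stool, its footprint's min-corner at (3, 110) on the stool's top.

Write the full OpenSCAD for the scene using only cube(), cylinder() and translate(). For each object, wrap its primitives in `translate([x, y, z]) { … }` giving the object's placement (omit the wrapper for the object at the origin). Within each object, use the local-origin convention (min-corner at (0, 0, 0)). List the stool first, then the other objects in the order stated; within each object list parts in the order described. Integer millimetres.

translate([0, 0, 362]) cube([275, 309, 34]);
translate([18, 18, 0]) cylinder(h = 362, r = 18);
translate([257, 18, 0]) cylinder(h = 362, r = 18);
translate([18, 291, 0]) cylinder(h = 362, r = 18);
translate([257, 291, 0]) cylinder(h = 362, r = 18);
translate([3, 110, 396]) {
  cube([28, 18, 521]);
  translate([190, 0, 0]) cube([28, 18, 521]);
  translate([28, 0, 0]) cube([162, 18, 28]);
  translate([28, 0, 493]) cube([162, 18, 28]);
}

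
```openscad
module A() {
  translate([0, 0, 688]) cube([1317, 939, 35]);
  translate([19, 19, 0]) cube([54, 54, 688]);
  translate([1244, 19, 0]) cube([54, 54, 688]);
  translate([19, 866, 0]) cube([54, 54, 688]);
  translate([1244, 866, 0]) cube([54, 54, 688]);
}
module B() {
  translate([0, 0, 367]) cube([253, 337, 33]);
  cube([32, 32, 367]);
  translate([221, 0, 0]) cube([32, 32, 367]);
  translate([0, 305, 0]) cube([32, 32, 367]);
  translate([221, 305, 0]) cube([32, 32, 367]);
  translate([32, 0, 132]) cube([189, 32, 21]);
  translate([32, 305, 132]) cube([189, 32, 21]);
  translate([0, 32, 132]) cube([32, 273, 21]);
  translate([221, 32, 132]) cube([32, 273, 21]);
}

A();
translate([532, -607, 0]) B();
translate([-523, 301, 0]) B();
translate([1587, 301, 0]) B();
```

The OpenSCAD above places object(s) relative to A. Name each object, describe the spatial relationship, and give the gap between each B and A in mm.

Each stool's nearest face is 270 mm from the table's bounding box.

A is a table. B is a stool. Three stools sit around the table at the −y, −x, +x sides. The gap between each stool and the table is 270 mm.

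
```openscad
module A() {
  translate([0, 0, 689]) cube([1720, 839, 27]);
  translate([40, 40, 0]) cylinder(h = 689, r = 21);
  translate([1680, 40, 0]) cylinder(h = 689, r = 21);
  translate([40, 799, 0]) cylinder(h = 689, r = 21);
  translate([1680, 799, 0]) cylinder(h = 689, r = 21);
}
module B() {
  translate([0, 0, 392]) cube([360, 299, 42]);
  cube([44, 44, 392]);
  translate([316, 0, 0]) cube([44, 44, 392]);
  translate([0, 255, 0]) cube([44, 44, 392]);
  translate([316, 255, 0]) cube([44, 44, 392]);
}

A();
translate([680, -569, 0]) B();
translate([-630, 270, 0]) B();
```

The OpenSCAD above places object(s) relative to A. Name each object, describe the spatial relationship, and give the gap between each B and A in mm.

A is a table. B is a stool. Two stools sit around the table at the −y, −x sides. The gap between each stool and the table is 270 mm.

Each stool's nearest face is 270 mm from the table's bounding box.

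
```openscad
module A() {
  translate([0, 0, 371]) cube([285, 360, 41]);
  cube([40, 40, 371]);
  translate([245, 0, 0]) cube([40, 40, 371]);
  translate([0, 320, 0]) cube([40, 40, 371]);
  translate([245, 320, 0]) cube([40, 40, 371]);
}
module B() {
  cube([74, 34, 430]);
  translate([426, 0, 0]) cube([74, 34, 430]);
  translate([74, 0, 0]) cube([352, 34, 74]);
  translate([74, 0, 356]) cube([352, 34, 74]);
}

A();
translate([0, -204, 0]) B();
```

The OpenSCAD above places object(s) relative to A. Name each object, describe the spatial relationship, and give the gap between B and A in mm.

A is a stool. B is a picture frame. The picture frame is on the floor beside the stool on its −y side. The gap between the picture frame and the stool is 170 mm.

The picture frame's nearest face is 170 mm from the stool's −y face.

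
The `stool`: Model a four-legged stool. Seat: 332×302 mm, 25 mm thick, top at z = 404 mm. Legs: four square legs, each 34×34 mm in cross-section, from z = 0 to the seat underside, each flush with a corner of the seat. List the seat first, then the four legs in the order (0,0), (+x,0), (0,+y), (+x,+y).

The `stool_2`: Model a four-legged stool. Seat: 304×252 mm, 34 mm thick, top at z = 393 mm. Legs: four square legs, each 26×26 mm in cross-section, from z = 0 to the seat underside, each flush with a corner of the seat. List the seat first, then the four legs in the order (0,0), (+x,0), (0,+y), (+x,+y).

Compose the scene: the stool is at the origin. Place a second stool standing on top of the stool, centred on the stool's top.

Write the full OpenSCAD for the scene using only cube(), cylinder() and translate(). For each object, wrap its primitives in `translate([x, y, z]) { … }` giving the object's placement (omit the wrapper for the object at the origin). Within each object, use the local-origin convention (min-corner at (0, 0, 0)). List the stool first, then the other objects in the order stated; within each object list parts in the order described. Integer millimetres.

translate([0, 0, 379]) cube([332, 302, 25]);
cube([34, 34, 379]);
translate([298, 0, 0]) cube([34, 34, 379]);
translate([0, 268, 0]) cube([34, 34, 379]);
translate([298, 268, 0]) cube([34, 34, 379]);
translate([14, 25, 404]) {
  translate([0, 0, 359]) cube([304, 252, 34]);
  cube([26, 26, 359]);
  translate([278, 0, 0]) cube([26, 26, 359]);
  translate([0, 226, 0]) cube([26, 26, 359]);
  translate([278, 226, 0]) cube([26, 26, 359]);
}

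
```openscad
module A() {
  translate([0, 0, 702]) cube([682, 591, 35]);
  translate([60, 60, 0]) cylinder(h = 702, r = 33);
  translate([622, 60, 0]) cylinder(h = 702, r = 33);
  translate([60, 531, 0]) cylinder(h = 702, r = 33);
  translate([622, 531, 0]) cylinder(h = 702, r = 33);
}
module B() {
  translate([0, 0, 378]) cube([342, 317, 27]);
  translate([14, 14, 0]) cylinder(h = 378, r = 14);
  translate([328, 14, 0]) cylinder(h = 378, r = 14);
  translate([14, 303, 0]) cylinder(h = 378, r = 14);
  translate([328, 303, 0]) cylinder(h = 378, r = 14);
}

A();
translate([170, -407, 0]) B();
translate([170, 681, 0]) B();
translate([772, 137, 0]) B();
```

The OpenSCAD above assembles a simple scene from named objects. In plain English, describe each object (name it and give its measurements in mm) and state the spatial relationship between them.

A is a table: top 682 mm (x) × 591 mm (y), 35 mm thick, upper face at z = 737 mm, on four round legs of 66 mm diameter, each leg's bounding box inset 27 mm from the nearest pair of top edges, running from z = 0 to the bottom of the top.

B is a four-legged stool. The seat is 342×317 mm, 27 mm thick, top at z = 405 mm. It stands on four round legs, each 28 mm in diameter, from z = 0 to the seat underside, each leg's axis is inset half a diameter from the nearest pair of seat edges (so the leg's bounding box is flush with the corner).

Three stools sit around the table at the −y, +y, +x sides.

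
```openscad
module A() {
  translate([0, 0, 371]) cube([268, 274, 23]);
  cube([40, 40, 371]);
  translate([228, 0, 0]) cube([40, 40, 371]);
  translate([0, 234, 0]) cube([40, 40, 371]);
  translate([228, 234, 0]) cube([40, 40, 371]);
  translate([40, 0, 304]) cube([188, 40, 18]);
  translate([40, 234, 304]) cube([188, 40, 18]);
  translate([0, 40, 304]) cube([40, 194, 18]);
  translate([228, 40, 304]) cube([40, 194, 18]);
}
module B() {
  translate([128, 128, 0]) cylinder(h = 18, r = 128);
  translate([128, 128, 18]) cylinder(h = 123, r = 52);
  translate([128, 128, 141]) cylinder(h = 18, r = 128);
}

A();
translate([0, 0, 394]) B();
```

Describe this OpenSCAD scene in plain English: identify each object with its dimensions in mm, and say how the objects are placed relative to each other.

A is a four-legged stool. The seat is 268×274 mm, 23 mm thick, top at z = 394 mm. It stands on four square legs, each 40×40 mm in cross-section, from z = 0 to the seat underside, each flush with a corner of the seat. Four stretchers, 40 mm wide and 18 mm tall, connect adjacent legs with their undersides at z = 304 mm, each running between the inner faces of the legs it joins and aligned with the legs' outer faces on the other axis.

B is a spool: two coaxial disc flanges of radius 128 mm and thickness 18 mm, joined by a core cylinder of radius 52 mm and height 123 mm. The lower flange rests on z = 0 and the three cylinders share a vertical axis.

The spool is on top of the stool.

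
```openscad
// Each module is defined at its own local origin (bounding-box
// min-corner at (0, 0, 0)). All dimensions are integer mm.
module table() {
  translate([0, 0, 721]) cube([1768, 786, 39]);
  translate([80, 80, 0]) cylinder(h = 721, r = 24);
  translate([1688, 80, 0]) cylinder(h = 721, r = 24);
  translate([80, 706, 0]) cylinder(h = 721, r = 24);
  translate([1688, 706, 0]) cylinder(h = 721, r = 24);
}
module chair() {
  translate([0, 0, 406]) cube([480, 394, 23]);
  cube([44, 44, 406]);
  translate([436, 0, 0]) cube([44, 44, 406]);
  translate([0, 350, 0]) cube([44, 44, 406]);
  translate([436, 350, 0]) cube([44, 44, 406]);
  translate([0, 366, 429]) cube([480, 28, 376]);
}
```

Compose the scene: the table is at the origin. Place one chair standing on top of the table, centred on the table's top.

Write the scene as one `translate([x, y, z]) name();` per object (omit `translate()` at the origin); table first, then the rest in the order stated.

table();
translate([644, 196, 760]) chair();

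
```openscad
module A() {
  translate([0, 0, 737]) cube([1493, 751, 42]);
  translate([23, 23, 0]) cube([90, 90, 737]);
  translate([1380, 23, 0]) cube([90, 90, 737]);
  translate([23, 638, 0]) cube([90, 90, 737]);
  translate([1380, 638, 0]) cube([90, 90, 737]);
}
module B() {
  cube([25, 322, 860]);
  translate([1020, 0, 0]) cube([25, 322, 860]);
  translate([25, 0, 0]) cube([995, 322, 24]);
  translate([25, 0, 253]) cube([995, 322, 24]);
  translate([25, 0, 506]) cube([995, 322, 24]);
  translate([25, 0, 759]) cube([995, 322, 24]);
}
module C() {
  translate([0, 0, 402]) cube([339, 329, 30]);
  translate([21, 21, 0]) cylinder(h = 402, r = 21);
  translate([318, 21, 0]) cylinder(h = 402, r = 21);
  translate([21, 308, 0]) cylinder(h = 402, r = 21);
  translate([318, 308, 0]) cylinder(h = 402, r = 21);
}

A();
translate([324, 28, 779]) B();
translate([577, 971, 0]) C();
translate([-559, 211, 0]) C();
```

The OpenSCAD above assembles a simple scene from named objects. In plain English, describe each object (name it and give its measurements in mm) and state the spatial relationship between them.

A is a table: top 1493 mm (x) × 751 mm (y), 42 mm thick, upper face at z = 779 mm, on four 90×90 mm square legs, each inset 23 mm from the nearest pair of top edges, running from z = 0 to the bottom of the top.

B is a bookshelf 1045 mm wide overall, 322 mm deep and 860 mm tall. The two sides are 25 mm thick vertical panels. 4 horizontal shelves of 24 mm thickness span between the inner faces of the sides; the lowest shelf sits on the floor and shelves are stacked with a clear vertical gap of 229 mm between each pair.

C is a four-legged stool. The seat is a 339×329×30 mm slab whose top surface is at z = 432 mm; four round legs, each 42 mm in diameter, run from the floor (z = 0) to the underside of the seat, each leg's axis is inset half a diameter from the nearest pair of seat edges (so the leg's bounding box is flush with the corner).

The bookshelf is on top of the table. Two stools sit around the table at the +y, −x sides.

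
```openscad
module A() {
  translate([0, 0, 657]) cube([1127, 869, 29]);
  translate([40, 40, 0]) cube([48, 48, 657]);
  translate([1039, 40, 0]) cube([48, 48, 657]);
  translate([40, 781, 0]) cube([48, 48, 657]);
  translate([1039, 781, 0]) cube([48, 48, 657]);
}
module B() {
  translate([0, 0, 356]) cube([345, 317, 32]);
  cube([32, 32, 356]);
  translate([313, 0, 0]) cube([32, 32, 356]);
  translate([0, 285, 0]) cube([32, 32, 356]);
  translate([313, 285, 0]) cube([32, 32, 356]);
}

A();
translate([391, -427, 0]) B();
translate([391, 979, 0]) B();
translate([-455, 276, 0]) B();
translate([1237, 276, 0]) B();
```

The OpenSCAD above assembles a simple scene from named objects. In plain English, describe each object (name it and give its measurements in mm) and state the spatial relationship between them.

A is a rectangular dining table. The top is 1127×869×29 mm with its upper surface at z = 686 mm. It stands on four 48×48 mm square legs, each inset 40 mm from the nearest pair of top edges, running from the floor to the underside of the top.

B is a four-legged stool. The seat is 345×317 mm, 32 mm thick, top at z = 388 mm. It stands on four square legs, each 32×32 mm in cross-section, from z = 0 to the seat underside, each flush with a corner of the seat.

Four stools sit around the table at the −y, +y, −x, +x sides.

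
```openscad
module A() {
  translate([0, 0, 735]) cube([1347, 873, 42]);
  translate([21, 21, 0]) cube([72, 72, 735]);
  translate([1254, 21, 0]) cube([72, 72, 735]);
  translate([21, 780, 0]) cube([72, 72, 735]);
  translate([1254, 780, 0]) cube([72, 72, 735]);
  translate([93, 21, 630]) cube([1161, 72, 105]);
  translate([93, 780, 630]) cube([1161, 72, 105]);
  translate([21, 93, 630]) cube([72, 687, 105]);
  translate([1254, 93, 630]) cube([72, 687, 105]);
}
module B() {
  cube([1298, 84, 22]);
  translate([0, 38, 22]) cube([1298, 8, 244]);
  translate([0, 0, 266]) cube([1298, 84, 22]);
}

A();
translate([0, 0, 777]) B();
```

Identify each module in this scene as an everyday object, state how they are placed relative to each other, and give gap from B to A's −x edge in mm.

The I-beam's min-x is at 0; the table's min-x is 0; gap = 0 mm.

A is a table. B is an I-beam. The I-beam is on top of the table. The gap from the I-beam to the table's −x edge is 0 mm.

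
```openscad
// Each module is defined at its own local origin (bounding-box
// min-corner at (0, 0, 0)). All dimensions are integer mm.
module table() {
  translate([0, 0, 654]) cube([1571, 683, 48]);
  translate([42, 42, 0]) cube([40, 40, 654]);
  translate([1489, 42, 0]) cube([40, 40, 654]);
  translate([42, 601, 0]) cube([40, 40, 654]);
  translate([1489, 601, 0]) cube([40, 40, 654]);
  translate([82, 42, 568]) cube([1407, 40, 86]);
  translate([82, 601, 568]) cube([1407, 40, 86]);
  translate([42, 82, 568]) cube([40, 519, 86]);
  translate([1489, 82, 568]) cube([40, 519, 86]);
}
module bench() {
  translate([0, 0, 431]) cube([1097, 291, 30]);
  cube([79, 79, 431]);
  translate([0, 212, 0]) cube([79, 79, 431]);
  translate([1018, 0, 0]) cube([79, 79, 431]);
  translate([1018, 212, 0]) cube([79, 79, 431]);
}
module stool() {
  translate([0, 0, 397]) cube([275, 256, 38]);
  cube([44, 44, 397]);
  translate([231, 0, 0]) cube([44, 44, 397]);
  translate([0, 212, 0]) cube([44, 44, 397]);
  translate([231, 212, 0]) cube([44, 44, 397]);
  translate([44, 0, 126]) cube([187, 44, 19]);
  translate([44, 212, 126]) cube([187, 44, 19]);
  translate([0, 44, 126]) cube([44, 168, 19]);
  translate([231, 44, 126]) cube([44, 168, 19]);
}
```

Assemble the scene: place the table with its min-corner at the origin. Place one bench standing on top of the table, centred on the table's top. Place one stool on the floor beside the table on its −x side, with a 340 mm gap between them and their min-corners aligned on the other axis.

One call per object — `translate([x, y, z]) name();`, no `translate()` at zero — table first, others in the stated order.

table();
translate([237, 196, 702]) bench();
translate([-615, 0, 0]) stool();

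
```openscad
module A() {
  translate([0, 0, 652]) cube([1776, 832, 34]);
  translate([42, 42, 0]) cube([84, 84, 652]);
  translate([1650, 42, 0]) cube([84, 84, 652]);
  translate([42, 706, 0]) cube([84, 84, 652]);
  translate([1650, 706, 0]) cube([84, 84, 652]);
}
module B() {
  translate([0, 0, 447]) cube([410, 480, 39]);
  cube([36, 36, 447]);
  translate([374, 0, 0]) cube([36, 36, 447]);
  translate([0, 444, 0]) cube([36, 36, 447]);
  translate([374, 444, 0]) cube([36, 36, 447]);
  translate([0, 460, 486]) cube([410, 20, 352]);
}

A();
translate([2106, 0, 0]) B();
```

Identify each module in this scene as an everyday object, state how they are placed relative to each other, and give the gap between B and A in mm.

The chair's nearest face is 330 mm from the table's +x face.

A is a table. B is a chair. The chair is on the floor beside the table on its +x side. The gap between the chair and the table is 330 mm.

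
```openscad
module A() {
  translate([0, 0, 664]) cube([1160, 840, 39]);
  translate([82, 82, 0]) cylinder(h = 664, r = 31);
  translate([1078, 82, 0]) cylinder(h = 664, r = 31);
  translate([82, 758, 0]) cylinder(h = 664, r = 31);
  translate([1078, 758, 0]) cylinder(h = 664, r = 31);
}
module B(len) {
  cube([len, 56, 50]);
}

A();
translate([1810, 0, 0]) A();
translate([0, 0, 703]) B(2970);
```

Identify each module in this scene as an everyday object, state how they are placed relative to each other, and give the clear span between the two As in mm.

A is a table. B is a beam. A beam spans the tops of two tables. The clear span between the two tables is 650 mm.

Second table starts at x = 1810; first ends at x = 1160; clear span = 1810 − 1160 = 650 mm.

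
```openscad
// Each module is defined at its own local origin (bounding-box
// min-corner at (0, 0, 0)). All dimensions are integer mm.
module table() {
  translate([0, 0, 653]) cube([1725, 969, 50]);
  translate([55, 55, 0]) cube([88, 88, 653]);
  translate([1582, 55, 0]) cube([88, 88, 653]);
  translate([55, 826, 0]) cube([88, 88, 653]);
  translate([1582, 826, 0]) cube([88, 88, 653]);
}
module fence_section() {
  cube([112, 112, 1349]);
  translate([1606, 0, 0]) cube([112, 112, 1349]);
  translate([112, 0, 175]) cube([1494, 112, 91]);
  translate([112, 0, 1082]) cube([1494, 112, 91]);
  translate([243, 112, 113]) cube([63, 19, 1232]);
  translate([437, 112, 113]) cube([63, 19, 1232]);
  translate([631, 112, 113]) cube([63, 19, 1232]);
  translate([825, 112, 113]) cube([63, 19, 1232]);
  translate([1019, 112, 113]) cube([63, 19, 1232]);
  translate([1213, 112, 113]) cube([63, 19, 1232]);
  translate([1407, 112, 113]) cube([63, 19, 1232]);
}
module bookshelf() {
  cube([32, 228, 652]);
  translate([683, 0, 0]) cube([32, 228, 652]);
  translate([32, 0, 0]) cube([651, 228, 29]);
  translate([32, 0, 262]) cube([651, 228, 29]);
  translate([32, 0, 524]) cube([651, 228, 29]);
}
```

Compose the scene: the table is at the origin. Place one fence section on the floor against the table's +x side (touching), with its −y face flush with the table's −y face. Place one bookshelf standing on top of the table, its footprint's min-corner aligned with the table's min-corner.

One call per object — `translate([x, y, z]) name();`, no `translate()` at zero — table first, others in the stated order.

table();
translate([1725, 0, 0]) fence_section();
translate([0, 0, 703]) bookshelf();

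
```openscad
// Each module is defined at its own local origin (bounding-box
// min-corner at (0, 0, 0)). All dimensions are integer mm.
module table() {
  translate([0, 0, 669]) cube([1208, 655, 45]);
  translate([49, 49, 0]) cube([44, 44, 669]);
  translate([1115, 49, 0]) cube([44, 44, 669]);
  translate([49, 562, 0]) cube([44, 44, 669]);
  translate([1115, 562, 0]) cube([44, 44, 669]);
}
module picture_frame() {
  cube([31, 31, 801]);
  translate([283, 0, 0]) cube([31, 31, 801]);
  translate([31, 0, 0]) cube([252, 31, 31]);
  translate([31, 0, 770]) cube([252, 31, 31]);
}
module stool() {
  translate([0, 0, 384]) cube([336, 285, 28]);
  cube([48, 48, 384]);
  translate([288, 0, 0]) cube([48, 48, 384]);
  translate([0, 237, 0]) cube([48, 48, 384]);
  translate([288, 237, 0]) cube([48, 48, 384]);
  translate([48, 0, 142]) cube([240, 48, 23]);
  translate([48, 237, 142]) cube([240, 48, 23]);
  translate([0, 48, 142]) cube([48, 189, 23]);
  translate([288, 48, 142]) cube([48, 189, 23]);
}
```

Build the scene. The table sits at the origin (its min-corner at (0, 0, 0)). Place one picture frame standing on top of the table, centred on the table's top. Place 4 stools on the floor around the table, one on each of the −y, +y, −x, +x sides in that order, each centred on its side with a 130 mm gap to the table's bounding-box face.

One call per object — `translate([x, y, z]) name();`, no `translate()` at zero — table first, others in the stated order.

table();
translate([447, 312, 714]) picture_frame();
translate([436, -415, 0]) stool();
translate([436, 785, 0]) stool();
translate([-466, 185, 0]) stool();
translate([1338, 185, 0]) stool();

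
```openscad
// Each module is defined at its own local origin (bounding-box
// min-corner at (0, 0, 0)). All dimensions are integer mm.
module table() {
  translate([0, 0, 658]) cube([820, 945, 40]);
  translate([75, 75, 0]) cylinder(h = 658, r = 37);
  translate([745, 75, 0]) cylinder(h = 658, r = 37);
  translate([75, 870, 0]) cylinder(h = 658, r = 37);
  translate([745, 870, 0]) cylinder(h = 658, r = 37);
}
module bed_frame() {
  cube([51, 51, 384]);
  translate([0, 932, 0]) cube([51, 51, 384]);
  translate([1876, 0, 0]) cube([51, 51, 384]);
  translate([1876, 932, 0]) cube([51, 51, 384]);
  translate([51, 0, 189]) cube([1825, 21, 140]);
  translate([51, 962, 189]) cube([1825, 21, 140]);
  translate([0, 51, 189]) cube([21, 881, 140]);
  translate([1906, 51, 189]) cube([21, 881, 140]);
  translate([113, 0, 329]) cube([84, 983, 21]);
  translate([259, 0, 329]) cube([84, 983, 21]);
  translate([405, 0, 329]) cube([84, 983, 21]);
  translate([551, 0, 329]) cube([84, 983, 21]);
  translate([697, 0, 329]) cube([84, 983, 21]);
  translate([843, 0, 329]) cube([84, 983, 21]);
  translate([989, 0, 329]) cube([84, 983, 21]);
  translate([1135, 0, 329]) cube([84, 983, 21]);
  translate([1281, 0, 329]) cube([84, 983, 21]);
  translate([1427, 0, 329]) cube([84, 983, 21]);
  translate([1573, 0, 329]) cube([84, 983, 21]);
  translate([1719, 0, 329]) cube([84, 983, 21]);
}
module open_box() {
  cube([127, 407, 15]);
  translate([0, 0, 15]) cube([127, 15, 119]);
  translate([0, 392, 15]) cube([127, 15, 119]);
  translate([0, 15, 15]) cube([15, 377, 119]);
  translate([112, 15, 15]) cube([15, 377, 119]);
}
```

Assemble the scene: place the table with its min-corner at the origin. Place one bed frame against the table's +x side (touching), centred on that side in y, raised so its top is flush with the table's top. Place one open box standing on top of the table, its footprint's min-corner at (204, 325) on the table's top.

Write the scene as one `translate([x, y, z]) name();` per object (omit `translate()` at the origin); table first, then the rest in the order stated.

table();
translate([820, -19, 314]) bed_frame();
translate([204, 325, 698]) open_box();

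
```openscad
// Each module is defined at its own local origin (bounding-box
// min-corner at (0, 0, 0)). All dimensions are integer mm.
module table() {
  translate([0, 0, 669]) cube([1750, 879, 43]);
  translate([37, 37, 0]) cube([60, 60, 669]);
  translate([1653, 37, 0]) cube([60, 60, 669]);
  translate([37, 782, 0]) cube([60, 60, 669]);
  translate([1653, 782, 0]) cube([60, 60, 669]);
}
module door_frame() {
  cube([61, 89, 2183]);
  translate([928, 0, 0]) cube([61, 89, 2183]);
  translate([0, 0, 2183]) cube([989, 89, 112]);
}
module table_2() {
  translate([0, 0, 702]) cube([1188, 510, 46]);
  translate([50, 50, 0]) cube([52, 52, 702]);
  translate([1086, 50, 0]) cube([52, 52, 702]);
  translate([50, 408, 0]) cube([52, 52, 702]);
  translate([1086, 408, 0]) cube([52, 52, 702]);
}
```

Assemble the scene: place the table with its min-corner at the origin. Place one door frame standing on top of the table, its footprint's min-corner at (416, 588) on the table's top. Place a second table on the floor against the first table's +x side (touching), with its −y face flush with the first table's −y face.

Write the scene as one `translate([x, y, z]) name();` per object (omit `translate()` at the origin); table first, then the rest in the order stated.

table();
translate([416, 588, 712]) door_frame();
translate([1750, 0, 0]) table_2();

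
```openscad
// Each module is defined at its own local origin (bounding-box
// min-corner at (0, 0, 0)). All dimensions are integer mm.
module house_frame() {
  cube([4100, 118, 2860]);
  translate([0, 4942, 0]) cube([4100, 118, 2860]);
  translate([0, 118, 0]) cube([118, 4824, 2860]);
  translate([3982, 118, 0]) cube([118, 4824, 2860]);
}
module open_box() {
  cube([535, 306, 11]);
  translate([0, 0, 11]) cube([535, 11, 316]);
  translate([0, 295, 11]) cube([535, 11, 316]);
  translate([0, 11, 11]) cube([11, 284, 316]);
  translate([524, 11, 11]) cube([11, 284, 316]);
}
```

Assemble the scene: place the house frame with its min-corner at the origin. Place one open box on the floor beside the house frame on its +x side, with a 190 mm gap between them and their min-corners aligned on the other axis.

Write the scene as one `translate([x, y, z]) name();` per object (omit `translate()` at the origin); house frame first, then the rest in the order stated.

house_frame();
translate([4290, 0, 0]) open_box();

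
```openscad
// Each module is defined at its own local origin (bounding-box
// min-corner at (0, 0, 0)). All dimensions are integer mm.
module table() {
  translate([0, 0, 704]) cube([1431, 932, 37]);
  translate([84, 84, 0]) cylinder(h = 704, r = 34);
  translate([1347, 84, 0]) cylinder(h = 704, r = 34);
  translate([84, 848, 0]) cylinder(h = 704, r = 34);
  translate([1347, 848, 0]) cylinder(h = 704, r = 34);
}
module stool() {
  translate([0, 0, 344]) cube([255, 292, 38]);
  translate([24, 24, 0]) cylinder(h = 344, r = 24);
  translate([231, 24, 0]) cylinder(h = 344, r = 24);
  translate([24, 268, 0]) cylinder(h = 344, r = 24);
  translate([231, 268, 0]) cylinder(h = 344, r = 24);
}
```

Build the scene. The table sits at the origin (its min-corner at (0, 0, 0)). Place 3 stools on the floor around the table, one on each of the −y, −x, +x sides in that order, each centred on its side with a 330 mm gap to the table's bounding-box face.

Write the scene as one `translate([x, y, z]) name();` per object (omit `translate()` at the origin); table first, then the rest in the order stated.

table();
translate([588, -622, 0]) stool();
translate([-585, 320, 0]) stool();
translate([1761, 320, 0]) stool();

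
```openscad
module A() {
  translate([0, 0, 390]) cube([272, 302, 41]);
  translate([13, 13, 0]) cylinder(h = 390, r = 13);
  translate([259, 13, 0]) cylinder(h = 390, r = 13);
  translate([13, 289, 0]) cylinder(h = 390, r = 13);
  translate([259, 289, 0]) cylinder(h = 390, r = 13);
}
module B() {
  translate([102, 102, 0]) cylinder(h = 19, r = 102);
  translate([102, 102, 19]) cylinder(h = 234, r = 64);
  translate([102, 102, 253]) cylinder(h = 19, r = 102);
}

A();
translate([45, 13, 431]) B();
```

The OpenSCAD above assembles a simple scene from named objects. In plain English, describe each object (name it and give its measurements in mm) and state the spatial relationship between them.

A is a four-legged stool. The seat is 272×302 mm, 41 mm thick, top at z = 431 mm. It stands on four round legs, each 26 mm in diameter, from z = 0 to the seat underside, each leg's axis is inset half a diameter from the nearest pair of seat edges (so the leg's bounding box is flush with the corner).

B is a spool: two coaxial disc flanges of radius 102 mm and thickness 19 mm, joined by a core cylinder of radius 64 mm and height 234 mm. The lower flange rests on z = 0 and the three cylinders share a vertical axis.

The spool is on top of the stool.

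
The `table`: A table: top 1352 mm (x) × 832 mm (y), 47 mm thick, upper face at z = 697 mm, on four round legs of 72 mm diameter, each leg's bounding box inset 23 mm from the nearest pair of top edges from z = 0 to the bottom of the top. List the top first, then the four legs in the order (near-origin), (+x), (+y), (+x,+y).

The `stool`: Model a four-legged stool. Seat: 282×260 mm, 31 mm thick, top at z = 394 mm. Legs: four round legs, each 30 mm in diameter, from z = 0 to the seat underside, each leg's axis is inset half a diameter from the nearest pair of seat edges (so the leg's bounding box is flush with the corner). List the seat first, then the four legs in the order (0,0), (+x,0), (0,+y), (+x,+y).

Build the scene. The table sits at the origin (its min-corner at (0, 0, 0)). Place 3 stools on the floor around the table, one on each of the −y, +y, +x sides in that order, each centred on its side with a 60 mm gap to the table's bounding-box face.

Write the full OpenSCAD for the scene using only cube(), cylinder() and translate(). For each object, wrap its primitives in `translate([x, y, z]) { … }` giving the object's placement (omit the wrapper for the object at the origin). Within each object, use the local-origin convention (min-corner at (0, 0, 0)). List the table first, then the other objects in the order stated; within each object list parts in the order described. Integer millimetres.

translate([0, 0, 650]) cube([1352, 832, 47]);
translate([59, 59, 0]) cylinder(h = 650, r = 36);
translate([1293, 59, 0]) cylinder(h = 650, r = 36);
translate([59, 773, 0]) cylinder(h = 650, r = 36);
translate([1293, 773, 0]) cylinder(h = 650, r = 36);
translate([535, -320, 0]) {
  translate([0, 0, 363]) cube([282, 260, 31]);
  translate([15, 15, 0]) cylinder(h = 363, r = 15);
  translate([267, 15, 0]) cylinder(h = 363, r = 15);
  translate([15, 245, 0]) cylinder(h = 363, r = 15);
  translate([267, 245, 0]) cylinder(h = 363, r = 15);
}
translate([535, 892, 0]) {
  translate([0, 0, 363]) cube([282, 260, 31]);
  translate([15, 15, 0]) cylinder(h = 363, r = 15);
  translate([267, 15, 0]) cylinder(h = 363, r = 15);
  translate([15, 245, 0]) cylinder(h = 363, r = 15);
  translate([267, 245, 0]) cylinder(h = 363, r = 15);
}
translate([1412, 286, 0]) {
  translate([0, 0, 363]) cube([282, 260, 31]);
  translate([15, 15, 0]) cylinder(h = 363, r = 15);
  translate([267, 15, 0]) cylinder(h = 363, r = 15);
  translate([15, 245, 0]) cylinder(h = 363, r = 15);
  translate([267, 245, 0]) cylinder(h = 363, r = 15);
}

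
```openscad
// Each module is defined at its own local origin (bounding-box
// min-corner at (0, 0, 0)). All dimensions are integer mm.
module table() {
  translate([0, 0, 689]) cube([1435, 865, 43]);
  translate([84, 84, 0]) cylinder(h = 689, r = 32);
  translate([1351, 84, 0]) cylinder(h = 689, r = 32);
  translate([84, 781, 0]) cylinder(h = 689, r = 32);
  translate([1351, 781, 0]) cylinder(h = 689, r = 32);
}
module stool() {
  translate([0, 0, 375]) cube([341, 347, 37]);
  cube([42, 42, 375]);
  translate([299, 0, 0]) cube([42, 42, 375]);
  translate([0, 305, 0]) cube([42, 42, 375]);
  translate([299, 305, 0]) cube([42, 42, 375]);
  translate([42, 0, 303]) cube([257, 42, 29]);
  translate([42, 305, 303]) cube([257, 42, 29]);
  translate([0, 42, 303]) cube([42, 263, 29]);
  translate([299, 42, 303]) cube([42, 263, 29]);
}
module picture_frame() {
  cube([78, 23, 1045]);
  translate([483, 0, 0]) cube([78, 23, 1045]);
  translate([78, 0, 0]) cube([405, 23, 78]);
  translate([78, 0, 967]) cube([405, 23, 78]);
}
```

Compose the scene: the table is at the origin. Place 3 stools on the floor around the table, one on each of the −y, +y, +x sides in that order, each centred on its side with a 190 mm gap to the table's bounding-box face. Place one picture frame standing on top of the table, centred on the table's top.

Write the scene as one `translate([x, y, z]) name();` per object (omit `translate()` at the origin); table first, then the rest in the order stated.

table();
translate([547, -537, 0]) stool();
translate([547, 1055, 0]) stool();
translate([1625, 259, 0]) stool();
translate([437, 421, 732]) picture_frame();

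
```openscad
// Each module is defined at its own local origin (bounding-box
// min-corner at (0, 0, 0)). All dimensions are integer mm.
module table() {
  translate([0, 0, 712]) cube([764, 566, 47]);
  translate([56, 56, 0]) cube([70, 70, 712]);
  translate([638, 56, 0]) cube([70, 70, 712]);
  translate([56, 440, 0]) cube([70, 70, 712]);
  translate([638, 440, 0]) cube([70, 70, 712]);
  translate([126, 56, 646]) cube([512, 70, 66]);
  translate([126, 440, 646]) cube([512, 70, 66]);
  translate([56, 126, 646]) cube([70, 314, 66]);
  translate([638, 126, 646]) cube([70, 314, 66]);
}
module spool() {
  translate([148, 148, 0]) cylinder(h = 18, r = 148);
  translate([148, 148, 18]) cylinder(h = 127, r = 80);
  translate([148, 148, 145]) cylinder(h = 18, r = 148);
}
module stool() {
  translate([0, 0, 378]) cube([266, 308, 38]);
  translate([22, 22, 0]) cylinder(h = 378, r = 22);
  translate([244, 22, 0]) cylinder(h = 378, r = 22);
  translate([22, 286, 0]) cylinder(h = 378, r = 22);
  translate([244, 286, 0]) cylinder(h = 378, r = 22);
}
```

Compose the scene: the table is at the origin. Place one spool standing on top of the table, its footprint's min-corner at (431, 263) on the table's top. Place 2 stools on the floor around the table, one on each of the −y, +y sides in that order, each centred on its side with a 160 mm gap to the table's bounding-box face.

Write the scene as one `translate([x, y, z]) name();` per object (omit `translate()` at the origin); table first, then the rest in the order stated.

table();
translate([431, 263, 759]) spool();
translate([249, -468, 0]) stool();
translate([249, 726, 0]) stool();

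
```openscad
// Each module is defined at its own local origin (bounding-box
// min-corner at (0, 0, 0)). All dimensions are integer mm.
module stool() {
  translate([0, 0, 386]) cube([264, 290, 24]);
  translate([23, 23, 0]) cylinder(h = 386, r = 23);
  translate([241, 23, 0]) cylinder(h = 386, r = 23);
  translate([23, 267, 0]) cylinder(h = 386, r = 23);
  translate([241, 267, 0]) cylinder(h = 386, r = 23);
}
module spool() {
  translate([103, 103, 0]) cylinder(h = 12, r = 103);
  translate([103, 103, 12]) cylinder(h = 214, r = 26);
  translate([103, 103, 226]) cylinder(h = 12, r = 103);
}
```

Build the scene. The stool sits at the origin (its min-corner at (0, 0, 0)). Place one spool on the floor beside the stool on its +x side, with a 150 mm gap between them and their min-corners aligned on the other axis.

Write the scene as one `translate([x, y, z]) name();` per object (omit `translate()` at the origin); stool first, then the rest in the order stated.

stool();
translate([414, 0, 0]) spool();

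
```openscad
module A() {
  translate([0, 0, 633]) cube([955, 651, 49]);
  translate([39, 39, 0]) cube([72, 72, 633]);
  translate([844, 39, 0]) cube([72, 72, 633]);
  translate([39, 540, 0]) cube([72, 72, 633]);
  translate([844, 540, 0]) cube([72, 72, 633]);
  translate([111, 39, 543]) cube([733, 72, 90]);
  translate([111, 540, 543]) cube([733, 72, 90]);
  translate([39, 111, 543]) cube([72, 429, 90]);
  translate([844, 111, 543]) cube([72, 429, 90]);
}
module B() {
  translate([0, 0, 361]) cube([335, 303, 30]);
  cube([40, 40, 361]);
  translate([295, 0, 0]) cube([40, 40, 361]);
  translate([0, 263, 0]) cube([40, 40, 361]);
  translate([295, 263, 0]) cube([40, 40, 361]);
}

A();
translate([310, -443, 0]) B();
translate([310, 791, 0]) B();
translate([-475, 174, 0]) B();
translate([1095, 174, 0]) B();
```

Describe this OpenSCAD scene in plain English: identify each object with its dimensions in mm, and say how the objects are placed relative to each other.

A is a rectangular dining table. The top is 955×651×49 mm with its upper surface at z = 682 mm. It stands on four 72×72 mm square legs, each inset 39 mm from the nearest pair of top edges, running from the floor to the underside of the top. Four apron rails, 72 mm thick and 90 mm tall, run between adjacent legs with their top edges flush with the underside of the top and their outer faces flush with the legs' outer faces.

B is a simple wooden stool: a rectangular seat 335 mm (x) by 303 mm (y), 30 mm thick, top face at z = 391 mm, on four square legs, each 40×40 mm in cross-section. The legs rest on z = 0, each flush with a corner of the seat.

Four stools sit around the table at the −y, +y, −x, +x sides.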